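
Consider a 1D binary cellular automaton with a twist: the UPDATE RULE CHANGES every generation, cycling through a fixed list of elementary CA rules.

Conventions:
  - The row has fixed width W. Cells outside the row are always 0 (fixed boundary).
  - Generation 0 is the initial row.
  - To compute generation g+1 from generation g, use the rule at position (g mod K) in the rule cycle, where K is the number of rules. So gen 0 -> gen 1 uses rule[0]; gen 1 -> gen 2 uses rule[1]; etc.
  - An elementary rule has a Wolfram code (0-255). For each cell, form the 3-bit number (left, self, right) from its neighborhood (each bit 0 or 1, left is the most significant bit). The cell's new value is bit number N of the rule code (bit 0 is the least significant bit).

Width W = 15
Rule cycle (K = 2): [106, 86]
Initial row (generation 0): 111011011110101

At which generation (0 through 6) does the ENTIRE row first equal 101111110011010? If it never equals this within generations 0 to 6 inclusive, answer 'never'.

Gen 0: 111011011110101
Gen 1 (rule 106): 101111110011010
Gen 2 (rule 86): 100000011101011
Gen 3 (rule 106): 000000110110111
Gen 4 (rule 86): 000001010010001
Gen 5 (rule 106): 000010100100010
Gen 6 (rule 86): 000110111110111

Answer: 1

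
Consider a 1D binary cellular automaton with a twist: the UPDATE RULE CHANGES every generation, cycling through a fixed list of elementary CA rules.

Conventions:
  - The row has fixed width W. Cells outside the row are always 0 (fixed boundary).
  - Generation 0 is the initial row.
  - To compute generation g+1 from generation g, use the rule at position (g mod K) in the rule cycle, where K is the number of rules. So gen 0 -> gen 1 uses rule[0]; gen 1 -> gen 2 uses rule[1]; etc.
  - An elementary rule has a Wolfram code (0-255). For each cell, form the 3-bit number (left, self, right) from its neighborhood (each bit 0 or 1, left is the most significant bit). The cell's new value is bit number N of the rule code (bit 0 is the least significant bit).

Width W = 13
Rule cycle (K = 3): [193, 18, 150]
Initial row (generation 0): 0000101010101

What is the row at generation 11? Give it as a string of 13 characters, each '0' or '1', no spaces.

Answer: 0011000000000

Derivation:
Gen 0: 0000101010101
Gen 1 (rule 193): 1110000000000
Gen 2 (rule 18): 0001000000000
Gen 3 (rule 150): 0011100000000
Gen 4 (rule 193): 1001101111111
Gen 5 (rule 18): 0110000000000
Gen 6 (rule 150): 1001000000000
Gen 7 (rule 193): 0000011111111
Gen 8 (rule 18): 0000100000000
Gen 9 (rule 150): 0001110000000
Gen 10 (rule 193): 1100110111111
Gen 11 (rule 18): 0011000000000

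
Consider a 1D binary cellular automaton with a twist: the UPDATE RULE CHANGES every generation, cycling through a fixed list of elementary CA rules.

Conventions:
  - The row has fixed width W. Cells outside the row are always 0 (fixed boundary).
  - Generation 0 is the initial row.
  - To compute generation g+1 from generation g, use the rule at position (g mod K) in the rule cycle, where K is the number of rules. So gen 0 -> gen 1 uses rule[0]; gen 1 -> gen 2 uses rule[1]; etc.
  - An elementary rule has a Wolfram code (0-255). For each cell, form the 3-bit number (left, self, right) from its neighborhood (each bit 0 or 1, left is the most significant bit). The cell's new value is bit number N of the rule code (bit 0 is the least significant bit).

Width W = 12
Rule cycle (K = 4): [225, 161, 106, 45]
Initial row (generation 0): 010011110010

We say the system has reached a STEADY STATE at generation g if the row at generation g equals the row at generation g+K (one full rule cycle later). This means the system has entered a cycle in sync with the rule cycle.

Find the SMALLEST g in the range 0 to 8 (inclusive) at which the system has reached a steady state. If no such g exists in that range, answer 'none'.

Gen 0: 010011110010
Gen 1 (rule 225): 000001110000
Gen 2 (rule 161): 111100100111
Gen 3 (rule 106): 100101001101
Gen 4 (rule 45): 100111001011
Gen 5 (rule 225): 000011000101
Gen 6 (rule 161): 111000010010
Gen 7 (rule 106): 101000100100
Gen 8 (rule 45): 111010100101
Gen 9 (rule 225): 011101000010
Gen 10 (rule 161): 001010011000
Gen 11 (rule 106): 010100111000
Gen 12 (rule 45): 011100100011

Answer: none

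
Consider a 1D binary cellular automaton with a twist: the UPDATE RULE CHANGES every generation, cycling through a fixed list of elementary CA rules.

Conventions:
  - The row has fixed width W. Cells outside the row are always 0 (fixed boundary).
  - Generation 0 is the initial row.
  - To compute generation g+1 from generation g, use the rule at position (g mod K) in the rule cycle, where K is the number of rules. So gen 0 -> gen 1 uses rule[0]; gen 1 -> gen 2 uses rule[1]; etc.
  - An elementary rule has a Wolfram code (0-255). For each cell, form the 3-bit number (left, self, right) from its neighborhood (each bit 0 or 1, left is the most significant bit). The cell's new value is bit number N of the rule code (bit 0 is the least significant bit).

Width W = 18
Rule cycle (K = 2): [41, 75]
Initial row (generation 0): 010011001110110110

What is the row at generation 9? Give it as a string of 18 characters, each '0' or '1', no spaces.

Gen 0: 010011001110110110
Gen 1 (rule 41): 000010001001101100
Gen 2 (rule 75): 111100110011101101
Gen 3 (rule 41): 100000100010011010
Gen 4 (rule 75): 001111001100111000
Gen 5 (rule 41): 101000001000100011
Gen 6 (rule 75): 000011110011001111
Gen 7 (rule 41): 111010000010001000
Gen 8 (rule 75): 101000111100110011
Gen 9 (rule 41): 010010100000100010

Answer: 010010100000100010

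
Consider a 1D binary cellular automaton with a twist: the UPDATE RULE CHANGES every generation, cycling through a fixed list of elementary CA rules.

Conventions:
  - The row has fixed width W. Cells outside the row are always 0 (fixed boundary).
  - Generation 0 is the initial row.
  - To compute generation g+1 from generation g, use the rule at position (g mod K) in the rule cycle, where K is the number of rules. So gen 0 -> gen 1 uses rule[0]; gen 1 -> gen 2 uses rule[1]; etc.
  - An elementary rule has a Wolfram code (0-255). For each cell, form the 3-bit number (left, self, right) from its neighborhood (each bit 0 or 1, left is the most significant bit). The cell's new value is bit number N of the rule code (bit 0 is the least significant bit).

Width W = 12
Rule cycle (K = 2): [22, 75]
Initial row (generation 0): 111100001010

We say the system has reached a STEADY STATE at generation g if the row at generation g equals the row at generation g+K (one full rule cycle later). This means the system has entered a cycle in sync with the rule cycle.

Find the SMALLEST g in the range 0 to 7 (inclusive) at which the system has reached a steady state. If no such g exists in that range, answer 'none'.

Gen 0: 111100001010
Gen 1 (rule 22): 000010011011
Gen 2 (rule 75): 111100111011
Gen 3 (rule 22): 000011000000
Gen 4 (rule 75): 111111011111
Gen 5 (rule 22): 000000000000
Gen 6 (rule 75): 111111111111
Gen 7 (rule 22): 000000000000
Gen 8 (rule 75): 111111111111
Gen 9 (rule 22): 000000000000

Answer: 5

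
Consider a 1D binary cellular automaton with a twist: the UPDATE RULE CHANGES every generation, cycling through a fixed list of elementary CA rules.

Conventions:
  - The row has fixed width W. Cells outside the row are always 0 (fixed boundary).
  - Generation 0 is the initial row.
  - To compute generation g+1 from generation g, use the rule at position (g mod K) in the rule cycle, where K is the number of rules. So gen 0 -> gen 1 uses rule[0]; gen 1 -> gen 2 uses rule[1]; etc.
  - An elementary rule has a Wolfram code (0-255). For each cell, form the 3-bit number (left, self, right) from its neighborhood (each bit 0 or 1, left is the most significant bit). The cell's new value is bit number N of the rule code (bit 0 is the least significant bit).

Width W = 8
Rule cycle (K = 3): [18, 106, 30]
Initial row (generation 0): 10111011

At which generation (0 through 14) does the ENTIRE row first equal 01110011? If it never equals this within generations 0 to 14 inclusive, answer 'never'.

Answer: never

Derivation:
Gen 0: 10111011
Gen 1 (rule 18): 00000000
Gen 2 (rule 106): 00000000
Gen 3 (rule 30): 00000000
Gen 4 (rule 18): 00000000
Gen 5 (rule 106): 00000000
Gen 6 (rule 30): 00000000
Gen 7 (rule 18): 00000000
Gen 8 (rule 106): 00000000
Gen 9 (rule 30): 00000000
Gen 10 (rule 18): 00000000
Gen 11 (rule 106): 00000000
Gen 12 (rule 30): 00000000
Gen 13 (rule 18): 00000000
Gen 14 (rule 106): 00000000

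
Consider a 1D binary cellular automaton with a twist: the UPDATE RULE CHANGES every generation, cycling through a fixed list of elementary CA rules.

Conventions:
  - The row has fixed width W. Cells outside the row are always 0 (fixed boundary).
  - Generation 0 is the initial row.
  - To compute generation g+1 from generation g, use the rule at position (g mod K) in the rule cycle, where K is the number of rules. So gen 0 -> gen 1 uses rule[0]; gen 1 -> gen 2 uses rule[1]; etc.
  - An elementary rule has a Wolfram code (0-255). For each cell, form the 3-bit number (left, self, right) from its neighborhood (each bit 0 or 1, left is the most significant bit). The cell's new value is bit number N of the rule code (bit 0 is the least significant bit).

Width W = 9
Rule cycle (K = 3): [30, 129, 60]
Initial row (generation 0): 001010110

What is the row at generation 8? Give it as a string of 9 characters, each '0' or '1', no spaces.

Answer: 000111111

Derivation:
Gen 0: 001010110
Gen 1 (rule 30): 011010101
Gen 2 (rule 129): 000000000
Gen 3 (rule 60): 000000000
Gen 4 (rule 30): 000000000
Gen 5 (rule 129): 111111111
Gen 6 (rule 60): 100000000
Gen 7 (rule 30): 110000000
Gen 8 (rule 129): 000111111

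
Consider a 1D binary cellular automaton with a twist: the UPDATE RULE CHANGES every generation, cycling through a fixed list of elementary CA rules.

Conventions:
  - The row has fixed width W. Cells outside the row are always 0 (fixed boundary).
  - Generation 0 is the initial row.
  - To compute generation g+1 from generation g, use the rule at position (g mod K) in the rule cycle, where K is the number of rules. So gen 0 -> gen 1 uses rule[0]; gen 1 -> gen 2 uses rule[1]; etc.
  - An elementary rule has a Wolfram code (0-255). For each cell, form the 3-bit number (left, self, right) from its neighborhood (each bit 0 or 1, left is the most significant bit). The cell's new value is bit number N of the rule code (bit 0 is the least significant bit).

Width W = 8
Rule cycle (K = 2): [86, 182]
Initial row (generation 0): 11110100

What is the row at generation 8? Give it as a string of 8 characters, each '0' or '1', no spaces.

Answer: 11101001

Derivation:
Gen 0: 11110100
Gen 1 (rule 86): 00010110
Gen 2 (rule 182): 00111001
Gen 3 (rule 86): 01001111
Gen 4 (rule 182): 11110110
Gen 5 (rule 86): 00010011
Gen 6 (rule 182): 00111100
Gen 7 (rule 86): 01000110
Gen 8 (rule 182): 11101001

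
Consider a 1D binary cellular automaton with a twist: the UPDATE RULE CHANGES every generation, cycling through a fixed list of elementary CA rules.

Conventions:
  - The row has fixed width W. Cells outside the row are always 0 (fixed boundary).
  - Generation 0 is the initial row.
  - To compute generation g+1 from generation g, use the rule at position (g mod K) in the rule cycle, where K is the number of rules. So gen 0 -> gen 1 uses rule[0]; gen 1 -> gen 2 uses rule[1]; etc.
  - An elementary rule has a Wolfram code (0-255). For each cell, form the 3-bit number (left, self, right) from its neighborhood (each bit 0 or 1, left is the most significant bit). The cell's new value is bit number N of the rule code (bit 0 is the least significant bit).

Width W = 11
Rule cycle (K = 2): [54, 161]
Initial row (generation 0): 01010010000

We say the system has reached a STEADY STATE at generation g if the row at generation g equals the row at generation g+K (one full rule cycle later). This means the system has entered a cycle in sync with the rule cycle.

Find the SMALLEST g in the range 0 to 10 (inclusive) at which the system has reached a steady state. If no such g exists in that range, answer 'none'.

Gen 0: 01010010000
Gen 1 (rule 54): 11111111000
Gen 2 (rule 161): 01111110011
Gen 3 (rule 54): 10000001100
Gen 4 (rule 161): 00111100001
Gen 5 (rule 54): 01000010011
Gen 6 (rule 161): 00011000000
Gen 7 (rule 54): 00100100000
Gen 8 (rule 161): 10000001111
Gen 9 (rule 54): 11000010000
Gen 10 (rule 161): 00011000111
Gen 11 (rule 54): 00100101000
Gen 12 (rule 161): 10000010011

Answer: none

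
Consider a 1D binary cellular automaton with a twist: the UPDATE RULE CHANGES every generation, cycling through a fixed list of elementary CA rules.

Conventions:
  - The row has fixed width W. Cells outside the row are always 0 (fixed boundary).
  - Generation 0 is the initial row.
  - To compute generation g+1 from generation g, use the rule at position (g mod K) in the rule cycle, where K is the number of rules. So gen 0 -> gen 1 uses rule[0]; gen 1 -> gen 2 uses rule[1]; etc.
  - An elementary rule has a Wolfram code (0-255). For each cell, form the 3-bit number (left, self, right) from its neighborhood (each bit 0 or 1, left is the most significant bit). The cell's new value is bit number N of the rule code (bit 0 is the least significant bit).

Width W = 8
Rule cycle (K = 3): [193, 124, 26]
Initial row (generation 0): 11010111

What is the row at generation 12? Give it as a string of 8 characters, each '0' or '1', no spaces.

Gen 0: 11010111
Gen 1 (rule 193): 01000011
Gen 2 (rule 124): 01100011
Gen 3 (rule 26): 11010110
Gen 4 (rule 193): 01000010
Gen 5 (rule 124): 01100011
Gen 6 (rule 26): 11010110
Gen 7 (rule 193): 01000010
Gen 8 (rule 124): 01100011
Gen 9 (rule 26): 11010110
Gen 10 (rule 193): 01000010
Gen 11 (rule 124): 01100011
Gen 12 (rule 26): 11010110

Answer: 11010110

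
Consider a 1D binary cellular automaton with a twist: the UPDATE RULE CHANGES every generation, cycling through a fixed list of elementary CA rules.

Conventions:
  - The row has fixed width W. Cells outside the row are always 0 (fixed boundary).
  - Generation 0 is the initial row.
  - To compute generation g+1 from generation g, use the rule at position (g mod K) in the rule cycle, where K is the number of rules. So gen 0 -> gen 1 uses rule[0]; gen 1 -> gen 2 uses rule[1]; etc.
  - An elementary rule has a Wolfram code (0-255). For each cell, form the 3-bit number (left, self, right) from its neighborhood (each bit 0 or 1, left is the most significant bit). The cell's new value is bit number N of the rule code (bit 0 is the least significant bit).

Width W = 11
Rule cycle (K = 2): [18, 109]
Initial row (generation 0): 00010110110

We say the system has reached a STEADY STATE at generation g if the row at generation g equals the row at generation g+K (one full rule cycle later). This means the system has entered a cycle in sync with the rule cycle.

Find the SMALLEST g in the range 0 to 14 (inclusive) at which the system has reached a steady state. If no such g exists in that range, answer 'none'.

Answer: 3

Derivation:
Gen 0: 00010110110
Gen 1 (rule 18): 00100000001
Gen 2 (rule 109): 10101111101
Gen 3 (rule 18): 00000000000
Gen 4 (rule 109): 11111111111
Gen 5 (rule 18): 00000000000
Gen 6 (rule 109): 11111111111
Gen 7 (rule 18): 00000000000
Gen 8 (rule 109): 11111111111
Gen 9 (rule 18): 00000000000
Gen 10 (rule 109): 11111111111
Gen 11 (rule 18): 00000000000
Gen 12 (rule 109): 11111111111
Gen 13 (rule 18): 00000000000
Gen 14 (rule 109): 11111111111
Gen 15 (rule 18): 00000000000
Gen 16 (rule 109): 11111111111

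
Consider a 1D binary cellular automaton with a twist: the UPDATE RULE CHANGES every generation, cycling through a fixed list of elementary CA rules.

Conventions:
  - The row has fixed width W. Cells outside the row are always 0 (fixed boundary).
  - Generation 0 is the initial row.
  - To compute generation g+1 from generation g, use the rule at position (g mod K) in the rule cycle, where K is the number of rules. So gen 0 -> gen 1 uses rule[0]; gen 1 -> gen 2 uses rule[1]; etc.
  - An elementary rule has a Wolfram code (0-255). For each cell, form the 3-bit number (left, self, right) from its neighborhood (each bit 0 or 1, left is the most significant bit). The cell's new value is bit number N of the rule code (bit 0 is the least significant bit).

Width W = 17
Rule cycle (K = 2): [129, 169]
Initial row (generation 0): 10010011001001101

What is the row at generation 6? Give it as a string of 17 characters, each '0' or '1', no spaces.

Gen 0: 10010011001001101
Gen 1 (rule 129): 00000000000000000
Gen 2 (rule 169): 11111111111111111
Gen 3 (rule 129): 01111111111111110
Gen 4 (rule 169): 01111111111111100
Gen 5 (rule 129): 00111111111111001
Gen 6 (rule 169): 10111111111110000

Answer: 10111111111110000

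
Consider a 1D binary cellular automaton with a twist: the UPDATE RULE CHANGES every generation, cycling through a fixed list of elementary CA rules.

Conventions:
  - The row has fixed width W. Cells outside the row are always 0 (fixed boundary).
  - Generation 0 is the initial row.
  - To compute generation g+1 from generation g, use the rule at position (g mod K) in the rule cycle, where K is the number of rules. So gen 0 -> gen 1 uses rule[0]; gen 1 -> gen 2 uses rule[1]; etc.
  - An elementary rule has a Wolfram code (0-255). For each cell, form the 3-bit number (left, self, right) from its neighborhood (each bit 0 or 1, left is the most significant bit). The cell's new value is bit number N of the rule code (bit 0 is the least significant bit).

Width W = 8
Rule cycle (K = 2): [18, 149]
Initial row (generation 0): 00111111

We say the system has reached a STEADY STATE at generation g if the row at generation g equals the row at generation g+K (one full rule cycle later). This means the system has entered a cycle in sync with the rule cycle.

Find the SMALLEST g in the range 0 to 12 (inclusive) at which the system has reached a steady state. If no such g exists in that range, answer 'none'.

Answer: 4

Derivation:
Gen 0: 00111111
Gen 1 (rule 18): 01000000
Gen 2 (rule 149): 01111111
Gen 3 (rule 18): 10000000
Gen 4 (rule 149): 11111111
Gen 5 (rule 18): 00000000
Gen 6 (rule 149): 11111111
Gen 7 (rule 18): 00000000
Gen 8 (rule 149): 11111111
Gen 9 (rule 18): 00000000
Gen 10 (rule 149): 11111111
Gen 11 (rule 18): 00000000
Gen 12 (rule 149): 11111111
Gen 13 (rule 18): 00000000
Gen 14 (rule 149): 11111111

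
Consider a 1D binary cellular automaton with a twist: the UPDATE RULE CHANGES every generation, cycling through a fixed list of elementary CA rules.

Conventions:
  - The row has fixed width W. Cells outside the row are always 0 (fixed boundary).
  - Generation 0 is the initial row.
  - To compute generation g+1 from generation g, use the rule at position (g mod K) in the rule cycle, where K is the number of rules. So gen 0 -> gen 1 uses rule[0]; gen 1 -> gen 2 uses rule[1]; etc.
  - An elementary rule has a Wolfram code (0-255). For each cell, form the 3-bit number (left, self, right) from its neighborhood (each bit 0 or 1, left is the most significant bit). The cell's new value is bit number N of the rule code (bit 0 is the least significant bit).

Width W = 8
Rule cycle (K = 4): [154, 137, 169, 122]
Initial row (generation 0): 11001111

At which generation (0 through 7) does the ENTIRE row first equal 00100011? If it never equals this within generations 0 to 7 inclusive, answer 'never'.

Gen 0: 11001111
Gen 1 (rule 154): 10111110
Gen 2 (rule 137): 00111100
Gen 3 (rule 169): 10111001
Gen 4 (rule 122): 01101110
Gen 5 (rule 154): 11001101
Gen 6 (rule 137): 10001000
Gen 7 (rule 169): 00100011

Answer: 7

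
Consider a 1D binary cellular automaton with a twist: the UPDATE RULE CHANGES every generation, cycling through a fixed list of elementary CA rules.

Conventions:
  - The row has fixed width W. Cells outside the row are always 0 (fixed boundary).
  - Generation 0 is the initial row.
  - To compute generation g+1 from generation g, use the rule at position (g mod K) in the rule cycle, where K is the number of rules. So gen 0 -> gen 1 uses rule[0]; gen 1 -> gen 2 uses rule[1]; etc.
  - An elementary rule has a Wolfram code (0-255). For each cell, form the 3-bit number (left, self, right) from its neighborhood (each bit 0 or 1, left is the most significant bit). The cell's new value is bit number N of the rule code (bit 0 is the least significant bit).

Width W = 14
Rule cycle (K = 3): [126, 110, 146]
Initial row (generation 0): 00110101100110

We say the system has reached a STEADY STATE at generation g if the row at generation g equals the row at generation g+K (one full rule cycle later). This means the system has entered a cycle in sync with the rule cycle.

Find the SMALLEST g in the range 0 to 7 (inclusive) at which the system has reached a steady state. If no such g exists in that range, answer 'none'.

Gen 0: 00110101100110
Gen 1 (rule 126): 01111111111111
Gen 2 (rule 110): 11000000000001
Gen 3 (rule 146): 00100000000010
Gen 4 (rule 126): 01110000000111
Gen 5 (rule 110): 11010000001101
Gen 6 (rule 146): 00001000010000
Gen 7 (rule 126): 00011100111000
Gen 8 (rule 110): 00110101101000
Gen 9 (rule 146): 01000000000100
Gen 10 (rule 126): 11100000001110

Answer: none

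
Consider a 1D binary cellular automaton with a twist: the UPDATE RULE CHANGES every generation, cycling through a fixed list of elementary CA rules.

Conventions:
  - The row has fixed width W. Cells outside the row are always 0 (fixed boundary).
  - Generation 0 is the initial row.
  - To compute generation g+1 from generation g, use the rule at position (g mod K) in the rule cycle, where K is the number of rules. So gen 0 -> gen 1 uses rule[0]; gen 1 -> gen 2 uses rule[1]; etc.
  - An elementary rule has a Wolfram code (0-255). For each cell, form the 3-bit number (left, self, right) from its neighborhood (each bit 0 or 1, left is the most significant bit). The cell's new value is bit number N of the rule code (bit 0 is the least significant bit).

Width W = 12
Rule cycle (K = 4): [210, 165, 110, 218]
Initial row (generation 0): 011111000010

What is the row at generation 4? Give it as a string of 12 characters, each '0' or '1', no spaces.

Answer: 111100111100

Derivation:
Gen 0: 011111000010
Gen 1 (rule 210): 101111100101
Gen 2 (rule 165): 110111000111
Gen 3 (rule 110): 111101001101
Gen 4 (rule 218): 111100111100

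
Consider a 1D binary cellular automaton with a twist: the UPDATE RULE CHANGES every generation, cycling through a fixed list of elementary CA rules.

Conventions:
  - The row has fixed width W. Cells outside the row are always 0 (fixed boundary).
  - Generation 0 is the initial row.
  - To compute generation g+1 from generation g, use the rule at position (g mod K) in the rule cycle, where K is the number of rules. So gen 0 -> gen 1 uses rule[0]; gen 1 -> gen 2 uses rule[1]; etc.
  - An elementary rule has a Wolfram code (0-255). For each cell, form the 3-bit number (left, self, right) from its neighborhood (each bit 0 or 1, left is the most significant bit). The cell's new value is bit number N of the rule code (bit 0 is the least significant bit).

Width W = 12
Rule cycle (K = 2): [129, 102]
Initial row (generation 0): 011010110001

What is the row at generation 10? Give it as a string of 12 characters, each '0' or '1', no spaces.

Answer: 100100010000

Derivation:
Gen 0: 011010110001
Gen 1 (rule 129): 000000000100
Gen 2 (rule 102): 000000001100
Gen 3 (rule 129): 111111100001
Gen 4 (rule 102): 000000100011
Gen 5 (rule 129): 111110001000
Gen 6 (rule 102): 000010011000
Gen 7 (rule 129): 111000000011
Gen 8 (rule 102): 001000000101
Gen 9 (rule 129): 100011110000
Gen 10 (rule 102): 100100010000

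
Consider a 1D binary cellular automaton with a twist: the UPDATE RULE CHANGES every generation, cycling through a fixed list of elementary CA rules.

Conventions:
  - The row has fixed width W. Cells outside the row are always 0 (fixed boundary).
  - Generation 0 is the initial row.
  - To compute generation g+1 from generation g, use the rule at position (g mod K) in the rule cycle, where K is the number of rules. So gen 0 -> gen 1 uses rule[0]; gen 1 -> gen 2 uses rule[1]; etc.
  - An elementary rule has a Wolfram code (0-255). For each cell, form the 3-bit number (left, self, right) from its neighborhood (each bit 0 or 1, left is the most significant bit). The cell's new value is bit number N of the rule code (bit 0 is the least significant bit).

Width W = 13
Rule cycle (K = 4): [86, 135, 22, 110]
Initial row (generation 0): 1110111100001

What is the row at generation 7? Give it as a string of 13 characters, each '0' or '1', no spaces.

Answer: 0000000000100

Derivation:
Gen 0: 1110111100001
Gen 1 (rule 86): 0010000110011
Gen 2 (rule 135): 1110111000100
Gen 3 (rule 22): 0000000101110
Gen 4 (rule 110): 0000001111010
Gen 5 (rule 86): 0000010001011
Gen 6 (rule 135): 1111110111000
Gen 7 (rule 22): 0000000000100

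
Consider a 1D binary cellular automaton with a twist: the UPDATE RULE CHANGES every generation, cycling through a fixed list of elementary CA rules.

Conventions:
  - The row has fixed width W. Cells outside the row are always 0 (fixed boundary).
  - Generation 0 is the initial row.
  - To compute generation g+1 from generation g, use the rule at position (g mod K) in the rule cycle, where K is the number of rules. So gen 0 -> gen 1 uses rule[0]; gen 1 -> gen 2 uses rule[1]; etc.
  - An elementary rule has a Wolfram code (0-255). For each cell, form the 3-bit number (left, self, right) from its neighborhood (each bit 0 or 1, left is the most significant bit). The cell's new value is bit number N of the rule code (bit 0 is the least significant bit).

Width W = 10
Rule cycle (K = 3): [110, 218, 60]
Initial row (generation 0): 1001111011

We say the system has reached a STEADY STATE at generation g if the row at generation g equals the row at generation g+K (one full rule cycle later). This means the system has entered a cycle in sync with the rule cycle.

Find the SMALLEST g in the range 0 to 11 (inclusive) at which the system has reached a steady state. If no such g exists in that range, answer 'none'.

Answer: none

Derivation:
Gen 0: 1001111011
Gen 1 (rule 110): 1011001111
Gen 2 (rule 218): 0011111111
Gen 3 (rule 60): 0010000000
Gen 4 (rule 110): 0110000000
Gen 5 (rule 218): 1111000000
Gen 6 (rule 60): 1000100000
Gen 7 (rule 110): 1001100000
Gen 8 (rule 218): 0111110000
Gen 9 (rule 60): 0100001000
Gen 10 (rule 110): 1100011000
Gen 11 (rule 218): 1110111100
Gen 12 (rule 60): 1001100010
Gen 13 (rule 110): 1011100110
Gen 14 (rule 218): 0011111111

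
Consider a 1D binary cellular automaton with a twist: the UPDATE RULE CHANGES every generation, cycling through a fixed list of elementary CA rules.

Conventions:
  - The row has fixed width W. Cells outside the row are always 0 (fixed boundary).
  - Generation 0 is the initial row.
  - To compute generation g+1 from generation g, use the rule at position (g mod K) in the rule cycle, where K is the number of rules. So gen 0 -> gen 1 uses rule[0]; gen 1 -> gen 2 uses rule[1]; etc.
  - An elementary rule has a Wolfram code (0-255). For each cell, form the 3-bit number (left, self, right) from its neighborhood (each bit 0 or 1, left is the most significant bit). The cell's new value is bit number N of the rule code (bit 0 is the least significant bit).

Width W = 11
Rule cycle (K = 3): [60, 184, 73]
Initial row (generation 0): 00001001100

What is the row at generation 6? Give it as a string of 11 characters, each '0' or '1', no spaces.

Answer: 00000011111

Derivation:
Gen 0: 00001001100
Gen 1 (rule 60): 00001101010
Gen 2 (rule 184): 00001010101
Gen 3 (rule 73): 11100000000
Gen 4 (rule 60): 10010000000
Gen 5 (rule 184): 01001000000
Gen 6 (rule 73): 00000011111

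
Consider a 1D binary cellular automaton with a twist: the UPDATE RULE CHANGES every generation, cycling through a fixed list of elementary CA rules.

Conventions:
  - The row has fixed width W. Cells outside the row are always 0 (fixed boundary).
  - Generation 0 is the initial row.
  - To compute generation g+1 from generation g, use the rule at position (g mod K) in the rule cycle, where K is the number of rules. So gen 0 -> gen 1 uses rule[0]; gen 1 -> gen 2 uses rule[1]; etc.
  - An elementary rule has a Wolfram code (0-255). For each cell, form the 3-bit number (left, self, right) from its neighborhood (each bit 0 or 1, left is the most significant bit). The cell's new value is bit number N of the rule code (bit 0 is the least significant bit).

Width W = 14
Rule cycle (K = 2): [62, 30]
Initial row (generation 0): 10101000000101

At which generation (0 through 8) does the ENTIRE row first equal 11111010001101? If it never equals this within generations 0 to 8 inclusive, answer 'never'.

Gen 0: 10101000000101
Gen 1 (rule 62): 11111100001111
Gen 2 (rule 30): 10000010011000
Gen 3 (rule 62): 11000111110100
Gen 4 (rule 30): 10101100000110
Gen 5 (rule 62): 11111010001101
Gen 6 (rule 30): 10000011011001
Gen 7 (rule 62): 11000110110111
Gen 8 (rule 30): 10101100100100

Answer: 5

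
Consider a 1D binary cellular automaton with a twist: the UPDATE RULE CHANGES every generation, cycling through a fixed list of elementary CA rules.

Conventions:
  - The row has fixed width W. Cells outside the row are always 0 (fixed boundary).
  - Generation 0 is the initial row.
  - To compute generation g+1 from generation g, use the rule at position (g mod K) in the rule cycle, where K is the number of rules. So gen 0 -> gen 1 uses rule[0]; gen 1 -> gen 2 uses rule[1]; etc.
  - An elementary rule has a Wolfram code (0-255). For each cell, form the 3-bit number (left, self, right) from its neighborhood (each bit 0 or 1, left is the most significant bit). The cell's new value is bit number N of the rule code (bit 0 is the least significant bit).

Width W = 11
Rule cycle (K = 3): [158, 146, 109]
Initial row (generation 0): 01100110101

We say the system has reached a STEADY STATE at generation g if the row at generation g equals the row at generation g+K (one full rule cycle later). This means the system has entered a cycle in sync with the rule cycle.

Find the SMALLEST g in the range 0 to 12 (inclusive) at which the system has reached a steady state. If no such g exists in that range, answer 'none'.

Gen 0: 01100110101
Gen 1 (rule 158): 11011100101
Gen 2 (rule 146): 00001011000
Gen 3 (rule 109): 11101111011
Gen 4 (rule 158): 11001110010
Gen 5 (rule 146): 00110101101
Gen 6 (rule 109): 10111111111
Gen 7 (rule 158): 10111111110
Gen 8 (rule 146): 00011111101
Gen 9 (rule 109): 11010000111
Gen 10 (rule 158): 10011001110
Gen 11 (rule 146): 01100110101
Gen 12 (rule 109): 01100111111
Gen 13 (rule 158): 11011111110
Gen 14 (rule 146): 00001111101
Gen 15 (rule 109): 11101000111

Answer: none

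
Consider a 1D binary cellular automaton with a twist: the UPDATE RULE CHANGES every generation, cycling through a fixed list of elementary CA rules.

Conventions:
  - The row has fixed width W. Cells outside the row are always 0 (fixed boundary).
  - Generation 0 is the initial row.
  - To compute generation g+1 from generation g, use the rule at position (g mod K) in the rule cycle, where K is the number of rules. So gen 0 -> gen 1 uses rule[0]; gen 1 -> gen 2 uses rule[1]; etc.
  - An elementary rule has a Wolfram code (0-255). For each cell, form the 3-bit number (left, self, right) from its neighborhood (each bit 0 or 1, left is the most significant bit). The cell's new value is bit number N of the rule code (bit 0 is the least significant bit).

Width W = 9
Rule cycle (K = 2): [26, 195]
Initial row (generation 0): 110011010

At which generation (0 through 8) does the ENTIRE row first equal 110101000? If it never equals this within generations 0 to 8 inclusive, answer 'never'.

Answer: 4

Derivation:
Gen 0: 110011010
Gen 1 (rule 26): 101110001
Gen 2 (rule 195): 000110110
Gen 3 (rule 26): 001100101
Gen 4 (rule 195): 110101000
Gen 5 (rule 26): 100000100
Gen 6 (rule 195): 001111001
Gen 7 (rule 26): 011000110
Gen 8 (rule 195): 101011010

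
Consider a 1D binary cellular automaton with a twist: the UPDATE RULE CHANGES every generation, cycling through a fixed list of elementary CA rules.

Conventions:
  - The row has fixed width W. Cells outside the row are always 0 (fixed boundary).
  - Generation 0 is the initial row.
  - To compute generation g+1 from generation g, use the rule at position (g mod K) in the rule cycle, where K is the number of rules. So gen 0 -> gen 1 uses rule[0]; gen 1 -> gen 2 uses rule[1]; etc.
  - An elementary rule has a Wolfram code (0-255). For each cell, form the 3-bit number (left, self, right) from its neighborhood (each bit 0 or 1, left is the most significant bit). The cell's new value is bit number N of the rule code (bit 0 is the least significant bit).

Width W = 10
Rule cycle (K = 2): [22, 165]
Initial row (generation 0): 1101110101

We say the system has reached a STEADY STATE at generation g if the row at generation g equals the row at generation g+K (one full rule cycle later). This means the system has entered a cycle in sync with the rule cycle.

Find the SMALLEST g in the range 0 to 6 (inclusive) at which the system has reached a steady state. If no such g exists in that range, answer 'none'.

Answer: 3

Derivation:
Gen 0: 1101110101
Gen 1 (rule 22): 0000000101
Gen 2 (rule 165): 1111110111
Gen 3 (rule 22): 0000000000
Gen 4 (rule 165): 1111111111
Gen 5 (rule 22): 0000000000
Gen 6 (rule 165): 1111111111
Gen 7 (rule 22): 0000000000
Gen 8 (rule 165): 1111111111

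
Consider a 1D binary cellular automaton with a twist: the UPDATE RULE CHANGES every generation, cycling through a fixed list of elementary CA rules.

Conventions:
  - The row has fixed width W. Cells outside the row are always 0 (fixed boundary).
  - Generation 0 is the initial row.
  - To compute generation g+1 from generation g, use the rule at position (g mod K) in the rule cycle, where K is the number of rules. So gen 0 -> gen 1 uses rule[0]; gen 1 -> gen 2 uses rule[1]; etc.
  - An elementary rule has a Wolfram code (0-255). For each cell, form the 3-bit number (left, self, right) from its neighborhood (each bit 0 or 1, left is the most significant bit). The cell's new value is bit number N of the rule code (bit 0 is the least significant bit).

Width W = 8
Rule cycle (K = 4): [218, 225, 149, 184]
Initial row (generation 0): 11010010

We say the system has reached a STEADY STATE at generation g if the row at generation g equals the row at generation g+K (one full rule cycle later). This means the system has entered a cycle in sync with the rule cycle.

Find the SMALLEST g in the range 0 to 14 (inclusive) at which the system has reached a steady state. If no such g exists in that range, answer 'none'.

Answer: none

Derivation:
Gen 0: 11010010
Gen 1 (rule 218): 11001101
Gen 2 (rule 225): 01000110
Gen 3 (rule 149): 01110001
Gen 4 (rule 184): 01101000
Gen 5 (rule 218): 11100100
Gen 6 (rule 225): 01100001
Gen 7 (rule 149): 00011101
Gen 8 (rule 184): 00011010
Gen 9 (rule 218): 00111001
Gen 10 (rule 225): 10011000
Gen 11 (rule 149): 11000111
Gen 12 (rule 184): 10100110
Gen 13 (rule 218): 00011111
Gen 14 (rule 225): 11001111
Gen 15 (rule 149): 00100110
Gen 16 (rule 184): 00010101
Gen 17 (rule 218): 00100000
Gen 18 (rule 225): 10001111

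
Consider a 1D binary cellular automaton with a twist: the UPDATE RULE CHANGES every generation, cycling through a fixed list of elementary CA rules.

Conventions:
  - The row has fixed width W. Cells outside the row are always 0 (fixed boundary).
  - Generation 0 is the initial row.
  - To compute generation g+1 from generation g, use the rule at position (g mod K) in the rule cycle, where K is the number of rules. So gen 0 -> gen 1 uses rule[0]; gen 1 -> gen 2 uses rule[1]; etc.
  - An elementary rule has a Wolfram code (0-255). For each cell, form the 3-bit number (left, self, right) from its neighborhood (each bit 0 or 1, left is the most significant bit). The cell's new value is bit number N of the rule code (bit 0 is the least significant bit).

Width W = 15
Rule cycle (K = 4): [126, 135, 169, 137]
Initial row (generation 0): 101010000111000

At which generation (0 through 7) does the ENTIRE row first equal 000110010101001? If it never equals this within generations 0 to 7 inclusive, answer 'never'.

Gen 0: 101010000111000
Gen 1 (rule 126): 111111001101100
Gen 2 (rule 135): 011110010000001
Gen 3 (rule 169): 011100000111100
Gen 4 (rule 137): 011001110111001
Gen 5 (rule 126): 111111011101111
Gen 6 (rule 135): 011110001000110
Gen 7 (rule 169): 011100100010100

Answer: never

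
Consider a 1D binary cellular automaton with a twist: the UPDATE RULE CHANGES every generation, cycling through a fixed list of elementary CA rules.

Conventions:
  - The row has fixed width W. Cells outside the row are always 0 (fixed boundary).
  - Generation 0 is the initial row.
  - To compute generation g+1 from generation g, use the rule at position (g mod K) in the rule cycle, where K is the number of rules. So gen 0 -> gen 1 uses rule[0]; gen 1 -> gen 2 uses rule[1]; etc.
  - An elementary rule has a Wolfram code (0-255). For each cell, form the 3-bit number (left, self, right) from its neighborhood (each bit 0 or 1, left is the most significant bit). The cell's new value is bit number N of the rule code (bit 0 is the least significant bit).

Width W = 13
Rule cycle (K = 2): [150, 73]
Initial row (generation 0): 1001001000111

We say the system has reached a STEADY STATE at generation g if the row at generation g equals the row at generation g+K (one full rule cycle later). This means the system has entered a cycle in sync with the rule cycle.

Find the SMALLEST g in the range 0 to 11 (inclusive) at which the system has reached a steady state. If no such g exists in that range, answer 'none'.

Gen 0: 1001001000111
Gen 1 (rule 150): 1111111101010
Gen 2 (rule 73): 1000000100000
Gen 3 (rule 150): 1100001110000
Gen 4 (rule 73): 1101101010111
Gen 5 (rule 150): 0000001010010
Gen 6 (rule 73): 1111100000000
Gen 7 (rule 150): 0111010000000
Gen 8 (rule 73): 0101000111111
Gen 9 (rule 150): 1101101011110
Gen 10 (rule 73): 1101100010010
Gen 11 (rule 150): 0000010111111
Gen 12 (rule 73): 1111000100001
Gen 13 (rule 150): 0110101110011

Answer: none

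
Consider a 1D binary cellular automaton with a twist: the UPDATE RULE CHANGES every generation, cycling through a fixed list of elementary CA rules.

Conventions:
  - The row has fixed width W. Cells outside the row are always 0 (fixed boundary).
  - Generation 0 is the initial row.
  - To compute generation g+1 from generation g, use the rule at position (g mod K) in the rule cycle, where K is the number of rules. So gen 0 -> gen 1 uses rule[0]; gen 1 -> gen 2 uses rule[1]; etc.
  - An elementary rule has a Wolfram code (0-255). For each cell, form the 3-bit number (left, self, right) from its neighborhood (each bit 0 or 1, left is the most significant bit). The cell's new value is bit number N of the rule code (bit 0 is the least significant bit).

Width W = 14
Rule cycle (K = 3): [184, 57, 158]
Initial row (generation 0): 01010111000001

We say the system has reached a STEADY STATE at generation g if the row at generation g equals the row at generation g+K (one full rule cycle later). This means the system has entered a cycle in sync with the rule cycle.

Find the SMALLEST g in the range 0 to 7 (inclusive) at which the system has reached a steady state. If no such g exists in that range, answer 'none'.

Answer: 6

Derivation:
Gen 0: 01010111000001
Gen 1 (rule 184): 00101110100000
Gen 2 (rule 57): 10011001011111
Gen 3 (rule 158): 11110111011110
Gen 4 (rule 184): 11101110111101
Gen 5 (rule 57): 10011001100010
Gen 6 (rule 158): 11110111010111
Gen 7 (rule 184): 11101110101110
Gen 8 (rule 57): 10011001011001
Gen 9 (rule 158): 11110111010111
Gen 10 (rule 184): 11101110101110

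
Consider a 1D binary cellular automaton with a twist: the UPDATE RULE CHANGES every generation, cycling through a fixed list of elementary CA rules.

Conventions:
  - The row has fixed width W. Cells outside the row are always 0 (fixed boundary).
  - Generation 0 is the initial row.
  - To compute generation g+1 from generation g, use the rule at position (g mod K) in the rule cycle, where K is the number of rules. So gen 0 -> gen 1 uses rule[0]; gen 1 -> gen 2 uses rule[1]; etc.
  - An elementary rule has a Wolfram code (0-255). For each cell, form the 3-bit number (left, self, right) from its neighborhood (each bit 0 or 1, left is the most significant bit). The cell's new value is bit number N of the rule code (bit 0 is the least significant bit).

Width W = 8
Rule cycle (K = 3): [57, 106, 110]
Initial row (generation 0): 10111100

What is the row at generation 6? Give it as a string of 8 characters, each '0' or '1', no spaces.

Gen 0: 10111100
Gen 1 (rule 57): 01100011
Gen 2 (rule 106): 11100111
Gen 3 (rule 110): 10101101
Gen 4 (rule 57): 01011010
Gen 5 (rule 106): 10111100
Gen 6 (rule 110): 11100100

Answer: 11100100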